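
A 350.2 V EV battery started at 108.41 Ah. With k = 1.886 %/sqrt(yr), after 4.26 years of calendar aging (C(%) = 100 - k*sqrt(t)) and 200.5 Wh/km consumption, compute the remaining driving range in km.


Step 1: capacity retention = 100 - 1.886 * sqrt(4.26) = 100 - 1.886 * 2.064 = 96.107%
Step 2: C_now = 108.41 * 96.107/100 = 104.19 Ah
Step 3: E_pack = V * C_now = 350.2 * 104.19 = 36487 Wh
Step 4: range = E_pack / consumption = 36487 / 200.5 = 182.0 km

182.0 km


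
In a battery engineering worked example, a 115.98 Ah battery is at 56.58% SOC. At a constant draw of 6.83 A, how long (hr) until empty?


Step 1: remaining = SOC/100 * C_total = 56.58/100 * 115.98 = 65.621 Ah
Step 2: t = remaining / I = 65.621 / 6.83 = 9.608 hr

9.608 hr


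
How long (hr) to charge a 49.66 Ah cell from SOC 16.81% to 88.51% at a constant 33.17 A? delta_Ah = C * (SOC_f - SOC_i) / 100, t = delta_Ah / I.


Step 1: dSOC = 88.51% - 16.81% = 71.7%
Step 2: delta_Ah = 49.66 * 71.7 / 100 = 35.606 Ah
Step 3: t = 35.606 / 33.17 = 1.073 hr

1.073 hr


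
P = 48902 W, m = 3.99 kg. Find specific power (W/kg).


SP = P / m = 48902 / 3.99 = 12260 W/kg

12260 W/kg


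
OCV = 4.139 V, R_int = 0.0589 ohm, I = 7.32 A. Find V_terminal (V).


V = OCV - I*R = 4.139 - 7.32 * 0.0589 = 3.708 V

3.708 V


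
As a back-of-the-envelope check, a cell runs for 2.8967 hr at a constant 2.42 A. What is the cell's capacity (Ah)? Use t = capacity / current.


C = I * t = 2.42 * 2.8967 = 7.010 Ah

7.010 Ah


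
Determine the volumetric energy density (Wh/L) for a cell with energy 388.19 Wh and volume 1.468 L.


ED = E / V = 388.19 / 1.468 = 264.4 Wh/L

264.4 Wh/L


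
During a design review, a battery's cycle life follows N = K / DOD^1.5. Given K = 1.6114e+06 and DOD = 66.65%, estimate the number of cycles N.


DOD^1.5 = 544.13
N = K / DOD^1.5 = 1.6114e+06 / 544.13 = 2961

2961 cycles


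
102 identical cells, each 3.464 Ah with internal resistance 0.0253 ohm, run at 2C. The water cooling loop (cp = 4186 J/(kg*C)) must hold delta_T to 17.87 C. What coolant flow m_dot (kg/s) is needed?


Step 1: I = 2 * 3.464 = 6.928 A
Step 2: Q_cell = I^2 * R = 6.928^2 * 0.0253 = 1.2143 W
Step 3: Q_total = 102 * 1.2143 = 123.86 W
Step 4: m_dot = Q_total / (cp * dT) = 123.86 / (4186 * 17.87) = 0.001656 kg/s

0.001656 kg/s


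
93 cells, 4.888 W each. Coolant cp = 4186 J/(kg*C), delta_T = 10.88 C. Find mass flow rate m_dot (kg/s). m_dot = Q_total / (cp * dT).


Q_total = 93 * 4.888 = 454.58 W
m_dot = Q_total / (cp * dT) = 454.58 / (4186 * 10.88) = 0.009981 kg/s

0.009981 kg/s


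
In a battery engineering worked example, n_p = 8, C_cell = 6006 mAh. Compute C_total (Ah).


Convert: C_cell = 6006 mAh = 6.006 Ah
C_total = 8 * 6.006 = 48.048 Ah

48.048 Ah


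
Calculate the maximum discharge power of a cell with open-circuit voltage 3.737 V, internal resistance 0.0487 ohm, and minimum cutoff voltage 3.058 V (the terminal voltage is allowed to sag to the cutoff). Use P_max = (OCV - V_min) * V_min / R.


dV = OCV - V_min = 0.679 V (so I_max = dV / R)
P_max = dV * V_min / R = 0.679 * 3.058 / 0.0487 = 42.64 W

42.64 W


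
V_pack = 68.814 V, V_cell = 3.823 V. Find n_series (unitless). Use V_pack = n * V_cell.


n = V_pack / V_cell = 68.814 / 3.823 = 18

18


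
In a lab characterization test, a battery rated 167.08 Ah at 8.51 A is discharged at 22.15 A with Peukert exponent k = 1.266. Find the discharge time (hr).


Step 1: t_rated = C / I_rated = 167.08 / 8.51 = 19.633 hr
Step 2: ratio = 8.51 / 22.15 = 0.3842
Step 3: ratio^k = 0.3842^1.266 = 0.29789
Step 4: t = t_rated * ratio^k = 19.633 * 0.29789 = 5.848 hr

5.848 hr


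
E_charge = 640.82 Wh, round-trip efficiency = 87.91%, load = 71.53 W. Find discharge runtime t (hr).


Step 1: E_discharge = eta/100 * E_charge = 87.91/100 * 640.82 = 563.34 Wh
Step 2: t = E_discharge / P = 563.34 / 71.53 = 7.876 hr

7.876 hr


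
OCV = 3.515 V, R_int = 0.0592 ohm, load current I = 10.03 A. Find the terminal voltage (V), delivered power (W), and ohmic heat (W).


Step 1: V_terminal = OCV - I*R = 3.515 - 10.03 * 0.0592 = 2.9212 V
Step 2: P_out = V_terminal * I = 2.9212 * 10.03 = 29.30 W
Step 3: Q = I^2 * R = 10.03^2 * 0.0592 = 5.956 W

V=2.9212 V, P=29.30 W, Q=5.956 W


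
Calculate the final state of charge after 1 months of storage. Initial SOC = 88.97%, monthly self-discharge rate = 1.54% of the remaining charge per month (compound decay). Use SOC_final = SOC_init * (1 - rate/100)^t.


decay = (1 - 1.54/100)^1 = 0.9846
SOC_final = 88.97 * 0.9846 = 87.60%

87.60%


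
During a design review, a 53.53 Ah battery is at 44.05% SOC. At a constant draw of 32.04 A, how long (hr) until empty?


Step 1: remaining = SOC/100 * C_total = 44.05/100 * 53.53 = 23.58 Ah
Step 2: t = remaining / I = 23.58 / 32.04 = 0.7360 hr

0.7360 hr


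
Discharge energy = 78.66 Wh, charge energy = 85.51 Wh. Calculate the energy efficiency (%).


eta_e = E_dis / E_chg * 100 = 78.66 / 85.51 * 100 = 91.99%

91.99%


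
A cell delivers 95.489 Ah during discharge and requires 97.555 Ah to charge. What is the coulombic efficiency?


Coulombic efficiency = 95.489/97.555 * 100% = 97.88%

97.88%


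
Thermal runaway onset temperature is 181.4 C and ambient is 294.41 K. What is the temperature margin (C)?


Convert: T_ambient = 294.41 K = 21.26 C
margin = 181.4 - 21.26 = 160.14 C

160.14 C


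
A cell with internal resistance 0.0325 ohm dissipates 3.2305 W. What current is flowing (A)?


I = sqrt(Q / R) = sqrt(3.2305 / 0.0325) = sqrt(99.4) = 9.970 A

9.970 A


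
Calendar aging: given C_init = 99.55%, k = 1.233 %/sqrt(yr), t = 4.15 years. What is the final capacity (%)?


Step 1: sqrt(4.15 yr) = 2.0372
Step 2: drop = 1.233 * 2.0372 = 2.5119
Step 3: C_final = 99.55 - 2.5119 = 97.04%

97.04%


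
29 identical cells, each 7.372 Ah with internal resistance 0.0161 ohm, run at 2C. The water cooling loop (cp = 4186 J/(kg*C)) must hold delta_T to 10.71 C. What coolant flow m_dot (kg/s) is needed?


Step 1: I = 2 * 7.372 = 14.744 A
Step 2: Q_cell = I^2 * R = 14.744^2 * 0.0161 = 3.4999 W
Step 3: Q_total = 29 * 3.4999 = 101.5 W
Step 4: m_dot = Q_total / (cp * dT) = 101.5 / (4186 * 10.71) = 0.002264 kg/s

0.002264 kg/s


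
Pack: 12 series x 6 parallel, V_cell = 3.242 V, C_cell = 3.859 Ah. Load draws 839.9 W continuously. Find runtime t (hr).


Step 1: E_pack = Ns * V_cell * Np * C_cell = 12 * 3.242 * 6 * 3.859 = 900.78 Wh
Step 2: t = E_pack / P = 900.78 / 839.9 = 1.072 hr

1.072 hr


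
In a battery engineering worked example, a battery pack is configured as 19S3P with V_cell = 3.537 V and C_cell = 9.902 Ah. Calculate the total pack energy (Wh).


V_pack = 19 * 3.537 = 67.203 V
C_pack = 3 * 9.902 = 29.706 Ah
E = V_pack * C_pack = 67.203 * 29.706 = 1996 Wh

1996 Wh


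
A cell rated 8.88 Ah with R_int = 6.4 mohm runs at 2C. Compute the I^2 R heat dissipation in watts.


Convert: R = 6.4 mohm = 0.0064 ohm
Step 1: I = C_rate * capacity = 2 * 8.88 = 17.76 A
Step 2: Q = I^2 * R = 17.76^2 * 0.0064 = 315.42 * 0.0064 = 2.019 W

2.019 W


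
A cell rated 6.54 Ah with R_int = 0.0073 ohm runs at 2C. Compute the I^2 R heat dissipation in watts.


Step 1: I = C_rate * capacity = 2 * 6.54 = 13.08 A
Step 2: Q = I^2 * R = 13.08^2 * 0.0073 = 171.09 * 0.0073 = 1.249 W

1.249 W


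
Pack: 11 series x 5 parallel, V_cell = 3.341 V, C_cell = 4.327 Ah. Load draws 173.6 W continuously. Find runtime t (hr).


Step 1: E_pack = Ns * V_cell * Np * C_cell = 11 * 3.341 * 5 * 4.327 = 795.11 Wh
Step 2: t = E_pack / P = 795.11 / 173.6 = 4.580 hr

4.580 hr


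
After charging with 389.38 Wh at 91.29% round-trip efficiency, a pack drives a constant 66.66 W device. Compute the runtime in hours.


Step 1: E_discharge = eta/100 * E_charge = 91.29/100 * 389.38 = 355.47 Wh
Step 2: t = E_discharge / P = 355.47 / 66.66 = 5.333 hr

5.333 hr


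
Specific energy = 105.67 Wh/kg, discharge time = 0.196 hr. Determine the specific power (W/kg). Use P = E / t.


P_specific = E / t = 105.67 / 0.196 = 539.1 W/kg

539.1 W/kg


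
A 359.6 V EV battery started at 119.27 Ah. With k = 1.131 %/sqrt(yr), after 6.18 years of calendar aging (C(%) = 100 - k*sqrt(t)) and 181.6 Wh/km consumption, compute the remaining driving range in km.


Step 1: capacity retention = 100 - 1.131 * sqrt(6.18) = 100 - 1.131 * 2.486 = 97.188%
Step 2: C_now = 119.27 * 97.188/100 = 115.92 Ah
Step 3: E_pack = V * C_now = 359.6 * 115.92 = 41685 Wh
Step 4: range = E_pack / consumption = 41685 / 181.6 = 229.5 km

229.5 km


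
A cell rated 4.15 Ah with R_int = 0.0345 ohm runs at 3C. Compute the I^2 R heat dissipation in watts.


Step 1: I = C_rate * capacity = 3 * 4.15 = 12.45 A
Step 2: Q = I^2 * R = 12.45^2 * 0.0345 = 155 * 0.0345 = 5.348 W

5.348 W


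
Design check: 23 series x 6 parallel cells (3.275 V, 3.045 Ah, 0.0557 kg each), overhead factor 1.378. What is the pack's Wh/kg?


Step 1: V_pack = 23 * 3.275 = 75.325 V
Step 2: C_pack = 6 * 3.045 = 18.27 Ah
Step 3: E_pack = V_pack * C_pack = 75.325 * 18.27 = 1376.2 Wh
Step 4: m_pack = 23 * 6 * 0.0557 * 1.378 = 10.592 kg
Step 5: ED = E_pack / m_pack = 1376.2 / 10.592 = 129.9 Wh/kg

129.9 Wh/kg


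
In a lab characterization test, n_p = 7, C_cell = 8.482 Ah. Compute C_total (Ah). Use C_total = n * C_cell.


Parallel capacities add: 7 * 8.482 Ah = 59.374 Ah

59.374 Ah


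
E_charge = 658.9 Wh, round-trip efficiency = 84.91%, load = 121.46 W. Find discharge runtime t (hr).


Step 1: E_discharge = eta/100 * E_charge = 84.91/100 * 658.9 = 559.47 Wh
Step 2: t = E_discharge / P = 559.47 / 121.46 = 4.606 hr

4.606 hr


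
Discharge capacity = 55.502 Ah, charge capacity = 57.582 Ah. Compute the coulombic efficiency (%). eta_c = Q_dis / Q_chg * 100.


eta_c = Q_dis / Q_chg * 100 = 55.502 / 57.582 * 100 = 96.39%

96.39%


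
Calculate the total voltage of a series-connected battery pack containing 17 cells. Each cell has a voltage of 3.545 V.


With 17 cells in series at 3.545 V each, V_pack = 60.265 V

60.265 V


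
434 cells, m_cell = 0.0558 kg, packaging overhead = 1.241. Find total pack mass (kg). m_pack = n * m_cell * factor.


m_pack = n * m_cell * overhead = 434 * 0.0558 * 1.241 = 30.05 kg

30.05 kg


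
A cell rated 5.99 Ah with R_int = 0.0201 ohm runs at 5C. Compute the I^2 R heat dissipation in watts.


Step 1: I = C_rate * capacity = 5 * 5.99 = 29.95 A
Step 2: Q = I^2 * R = 29.95^2 * 0.0201 = 897 * 0.0201 = 18.03 W

18.03 W


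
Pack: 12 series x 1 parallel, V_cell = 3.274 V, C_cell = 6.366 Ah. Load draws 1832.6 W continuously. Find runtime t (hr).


Step 1: E_pack = Ns * V_cell * Np * C_cell = 12 * 3.274 * 1 * 6.366 = 250.11 Wh
Step 2: t = E_pack / P = 250.11 / 1832.6 = 0.1365 hr

0.1365 hr


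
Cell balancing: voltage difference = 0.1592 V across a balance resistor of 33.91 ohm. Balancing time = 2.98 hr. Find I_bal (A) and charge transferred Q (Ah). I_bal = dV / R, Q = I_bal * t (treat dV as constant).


First, Ohm's law: I_bal = 0.1592 V / 33.91 ohm = 0.0046948 A
Then Q = I * t = 0.0046948 A * 2.98 hr = 0.01399 Ah

I=0.0046948 A, Q=0.01399 Ah


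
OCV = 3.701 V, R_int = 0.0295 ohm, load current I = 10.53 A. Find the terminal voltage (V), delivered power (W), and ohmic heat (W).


Step 1: V_terminal = OCV - I*R = 3.701 - 10.53 * 0.0295 = 3.3904 V
Step 2: P_out = V_terminal * I = 3.3904 * 10.53 = 35.70 W
Step 3: Q = I^2 * R = 10.53^2 * 0.0295 = 3.271 W

V=3.3904 V, P=35.70 W, Q=3.271 W


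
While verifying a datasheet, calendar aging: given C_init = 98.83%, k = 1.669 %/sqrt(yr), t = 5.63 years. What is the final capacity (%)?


sqrt(t) = sqrt(5.63) = 2.3728
C_final = 98.83 - 1.669 * 2.3728 = 94.87%

94.87%


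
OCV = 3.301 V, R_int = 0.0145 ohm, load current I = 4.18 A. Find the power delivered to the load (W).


Step 1: V_terminal = OCV - I*R = 3.301 - 4.18 * 0.0145 = 3.2404 V
Step 2: P_out = V_terminal * I = 3.2404 * 4.18 = 13.54 W

13.54 W


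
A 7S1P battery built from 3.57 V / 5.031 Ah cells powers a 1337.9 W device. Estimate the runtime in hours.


Step 1: E_pack = Ns * V_cell * Np * C_cell = 7 * 3.57 * 1 * 5.031 = 125.72 Wh
Step 2: t = E_pack / P = 125.72 / 1337.9 = 0.09397 hr

0.09397 hr


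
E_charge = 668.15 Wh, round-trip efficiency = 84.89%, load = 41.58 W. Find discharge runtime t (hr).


Step 1: E_discharge = eta/100 * E_charge = 84.89/100 * 668.15 = 567.19 Wh
Step 2: t = E_discharge / P = 567.19 / 41.58 = 13.64 hr

13.64 hr


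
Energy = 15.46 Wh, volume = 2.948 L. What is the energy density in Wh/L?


Volumetric ED = 15.46 Wh / 2.948 L = 5.244 Wh/L

5.244 Wh/L


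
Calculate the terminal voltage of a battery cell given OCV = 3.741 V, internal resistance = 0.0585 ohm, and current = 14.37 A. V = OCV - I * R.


V = OCV - I*R = 3.741 - 14.37 * 0.0585 = 2.900 V

2.900 V


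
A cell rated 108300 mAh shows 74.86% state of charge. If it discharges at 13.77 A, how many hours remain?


Convert: C_total = 108300 mAh = 108.3 Ah
Step 1: remaining = SOC/100 * C_total = 74.86/100 * 108.3 = 81.073 Ah
Step 2: t = remaining / I = 81.073 / 13.77 = 5.888 hr

5.888 hr


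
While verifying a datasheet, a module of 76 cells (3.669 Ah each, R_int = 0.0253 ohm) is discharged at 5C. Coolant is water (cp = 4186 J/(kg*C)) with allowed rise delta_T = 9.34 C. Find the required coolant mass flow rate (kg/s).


Step 1: I = 5 * 3.669 = 18.345 A
Step 2: Q_cell = I^2 * R = 18.345^2 * 0.0253 = 8.5144 W
Step 3: Q_total = 76 * 8.5144 = 647.09 W
Step 4: m_dot = Q_total / (cp * dT) = 647.09 / (4186 * 9.34) = 0.01655 kg/s

0.01655 kg/s


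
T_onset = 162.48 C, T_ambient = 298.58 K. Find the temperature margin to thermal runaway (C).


Convert: T_ambient = 298.58 K = 25.43 C
margin = 162.48 - 25.43 = 137.05 C

137.05 C


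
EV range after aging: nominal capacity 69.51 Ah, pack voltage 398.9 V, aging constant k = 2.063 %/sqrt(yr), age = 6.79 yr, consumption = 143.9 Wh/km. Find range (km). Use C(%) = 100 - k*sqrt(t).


Step 1: capacity retention = 100 - 2.063 * sqrt(6.79) = 100 - 2.063 * 2.6058 = 94.624%
Step 2: C_now = 69.51 * 94.624/100 = 65.773 Ah
Step 3: E_pack = V * C_now = 398.9 * 65.773 = 26237 Wh
Step 4: range = E_pack / consumption = 26237 / 143.9 = 182.3 km

182.3 km


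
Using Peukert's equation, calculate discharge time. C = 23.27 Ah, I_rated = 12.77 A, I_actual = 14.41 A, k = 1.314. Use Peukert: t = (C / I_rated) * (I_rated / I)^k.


t_rated = C / I_rated = 23.27 / 12.77 = 1.8222 hr
(I_rated/I)^k = (0.88619)^1.314 = 0.8532
t = t_rated * (I_rated/I)^k = 1.8222 * 0.8532 = 1.555 hr

1.555 hr


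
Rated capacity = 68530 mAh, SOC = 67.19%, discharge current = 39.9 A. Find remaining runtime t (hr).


Convert: C_total = 68530 mAh = 68.53 Ah
Step 1: remaining = SOC/100 * C_total = 67.19/100 * 68.53 = 46.045 Ah
Step 2: t = remaining / I = 46.045 / 39.9 = 1.154 hr

1.154 hr


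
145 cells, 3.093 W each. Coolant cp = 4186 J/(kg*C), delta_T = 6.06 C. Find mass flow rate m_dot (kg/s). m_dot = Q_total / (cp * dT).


Q_total = 145 * 3.093 = 448.49 W
m_dot = Q_total / (cp * dT) = 448.49 / (4186 * 6.06) = 0.01768 kg/s

0.01768 kg/s


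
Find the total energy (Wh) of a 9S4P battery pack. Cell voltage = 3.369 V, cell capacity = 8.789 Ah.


E = Ns * Vcell * Np * Ccell = 9 * 3.369 * 4 * 8.789 = 1066 Wh

1066 Wh


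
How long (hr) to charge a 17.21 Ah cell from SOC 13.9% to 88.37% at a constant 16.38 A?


Step 1: dSOC = 88.37% - 13.9% = 74.47%
Step 2: delta_Ah = 17.21 * 74.47 / 100 = 12.816 Ah
Step 3: t = 12.816 / 16.38 = 0.7824 hr

0.7824 hr


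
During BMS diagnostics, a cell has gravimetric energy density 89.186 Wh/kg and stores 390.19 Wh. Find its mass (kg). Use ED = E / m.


m = E / ED = 390.19 / 89.186 = 4.375 kg

4.375 kg


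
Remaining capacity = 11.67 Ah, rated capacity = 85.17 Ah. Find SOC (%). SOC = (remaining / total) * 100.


SOC = (remaining / total) * 100 = (11.67 / 85.17) * 100 = 13.70%

13.70%


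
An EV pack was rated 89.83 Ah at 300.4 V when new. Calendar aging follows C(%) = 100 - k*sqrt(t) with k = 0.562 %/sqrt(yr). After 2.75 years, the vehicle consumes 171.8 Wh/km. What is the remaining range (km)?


Step 1: capacity retention = 100 - 0.562 * sqrt(2.75) = 100 - 0.562 * 1.6583 = 99.068%
Step 2: C_now = 89.83 * 99.068/100 = 88.993 Ah
Step 3: E_pack = V * C_now = 300.4 * 88.993 = 26733 Wh
Step 4: range = E_pack / consumption = 26733 / 171.8 = 155.6 km

155.6 km


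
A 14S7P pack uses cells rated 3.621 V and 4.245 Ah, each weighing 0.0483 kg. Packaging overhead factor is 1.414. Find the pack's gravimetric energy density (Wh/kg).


Step 1: V_pack = 14 * 3.621 = 50.694 V
Step 2: C_pack = 7 * 4.245 = 29.715 Ah
Step 3: E_pack = V_pack * C_pack = 50.694 * 29.715 = 1506.4 Wh
Step 4: m_pack = 14 * 7 * 0.0483 * 1.414 = 6.693 kg
Step 5: ED = E_pack / m_pack = 1506.4 / 6.693 = 225.1 Wh/kg

225.1 Wh/kg


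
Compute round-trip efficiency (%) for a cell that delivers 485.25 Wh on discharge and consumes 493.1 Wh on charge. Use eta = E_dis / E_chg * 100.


Round-trip efficiency = 485.25/493.1 * 100% = 98.41%

98.41%


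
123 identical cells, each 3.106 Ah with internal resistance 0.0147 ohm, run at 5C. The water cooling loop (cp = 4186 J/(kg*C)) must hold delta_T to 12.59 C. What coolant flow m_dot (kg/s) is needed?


Step 1: I = 5 * 3.106 = 15.53 A
Step 2: Q_cell = I^2 * R = 15.53^2 * 0.0147 = 3.5454 W
Step 3: Q_total = 123 * 3.5454 = 436.08 W
Step 4: m_dot = Q_total / (cp * dT) = 436.08 / (4186 * 12.59) = 0.008274 kg/s

0.008274 kg/s


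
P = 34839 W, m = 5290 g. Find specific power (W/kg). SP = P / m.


Convert: m = 5290 g = 5.29 kg
Specific power = 34839 W / 5.29 kg = 6586 W/kg

6586 W/kg


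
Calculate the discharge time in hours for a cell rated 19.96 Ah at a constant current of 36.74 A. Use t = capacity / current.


t = capacity / current = 19.96 / 36.74 = 0.5433 hr

0.5433 hr


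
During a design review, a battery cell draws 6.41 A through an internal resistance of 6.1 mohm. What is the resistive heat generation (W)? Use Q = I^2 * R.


Convert: R = 6.1 mohm = 0.0061 ohm
Q = I^2 * R = 6.41^2 * 0.0061 = 0.2506 W

0.2506 W


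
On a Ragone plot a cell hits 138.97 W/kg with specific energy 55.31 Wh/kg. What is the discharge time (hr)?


t = E / P = 55.31 / 138.97 = 0.3980 hr

0.3980 hr


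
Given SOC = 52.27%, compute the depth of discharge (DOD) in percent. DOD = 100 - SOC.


DOD = 100 - SOC = 100 - 52.27 = 47.73%

47.73%


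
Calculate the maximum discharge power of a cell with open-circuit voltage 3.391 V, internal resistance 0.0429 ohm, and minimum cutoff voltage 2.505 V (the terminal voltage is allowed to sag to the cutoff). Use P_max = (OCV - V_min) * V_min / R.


P_max = (OCV - V_min) * V_min / R = (3.391 - 2.505) * 2.505 / 0.0429 = 0.886 * 2.505 / 0.0429 = 51.73 W

51.73 W


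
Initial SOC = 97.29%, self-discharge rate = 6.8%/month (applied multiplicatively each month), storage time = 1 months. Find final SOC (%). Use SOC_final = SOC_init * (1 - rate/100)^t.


Monthly retention factor = 1 - 6.8/100 = 0.932
Over 1 months: factor^1 = 0.932
SOC_final = 97.29 * 0.932 = 90.67%

90.67%


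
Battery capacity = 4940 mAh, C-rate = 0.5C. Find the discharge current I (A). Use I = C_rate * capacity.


Convert: capacity = 4940 mAh = 4.94 Ah
At 0.5C: I = 0.5 * 4.94 Ah = 2.47 A

2.47 A


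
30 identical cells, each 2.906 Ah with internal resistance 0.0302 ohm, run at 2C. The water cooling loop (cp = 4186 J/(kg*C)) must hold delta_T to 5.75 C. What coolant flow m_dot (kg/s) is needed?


Step 1: I = 2 * 2.906 = 5.812 A
Step 2: Q_cell = I^2 * R = 5.812^2 * 0.0302 = 1.0201 W
Step 3: Q_total = 30 * 1.0201 = 30.603 W
Step 4: m_dot = Q_total / (cp * dT) = 30.603 / (4186 * 5.75) = 0.001271 kg/s

0.001271 kg/s


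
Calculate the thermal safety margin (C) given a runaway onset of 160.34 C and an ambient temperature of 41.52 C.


Safety margin = 160.34 C - 41.52 C = 118.82 C

118.82 C


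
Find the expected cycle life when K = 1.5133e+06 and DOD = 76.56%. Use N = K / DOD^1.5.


Step 1: DOD^1.5 = 76.56^1.5 = 669.89
Step 2: N = 1.5133e+06 / 669.89 = 2259 cycles

2259 cycles


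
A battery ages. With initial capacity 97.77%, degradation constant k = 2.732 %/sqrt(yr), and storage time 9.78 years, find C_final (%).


Step 1: sqrt(9.78 yr) = 3.1273
Step 2: drop = 2.732 * 3.1273 = 8.5438
Step 3: C_final = 97.77 - 8.5438 = 89.23%

89.23%


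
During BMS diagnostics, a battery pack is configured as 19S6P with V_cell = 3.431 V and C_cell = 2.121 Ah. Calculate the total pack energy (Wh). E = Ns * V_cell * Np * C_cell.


V_pack = 19 * 3.431 = 65.189 V
C_pack = 6 * 2.121 = 12.726 Ah
E = V_pack * C_pack = 65.189 * 12.726 = 829.6 Wh

829.6 Wh


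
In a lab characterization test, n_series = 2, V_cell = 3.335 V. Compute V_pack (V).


Series voltages add: 2 * 3.335 V = 6.67 V

6.67 V


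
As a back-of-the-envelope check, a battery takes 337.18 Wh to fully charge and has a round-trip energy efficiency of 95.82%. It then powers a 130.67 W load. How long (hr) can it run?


Step 1: E_discharge = eta/100 * E_charge = 95.82/100 * 337.18 = 323.09 Wh
Step 2: t = E_discharge / P = 323.09 / 130.67 = 2.473 hr

2.473 hr


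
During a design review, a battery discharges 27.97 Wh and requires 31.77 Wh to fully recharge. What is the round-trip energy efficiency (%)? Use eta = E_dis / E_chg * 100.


Round-trip efficiency = 27.97/31.77 * 100% = 88.04%

88.04%


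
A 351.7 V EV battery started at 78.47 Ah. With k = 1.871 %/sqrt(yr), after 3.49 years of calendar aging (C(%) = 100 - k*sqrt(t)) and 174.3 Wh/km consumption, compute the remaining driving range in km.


Step 1: capacity retention = 100 - 1.871 * sqrt(3.49) = 100 - 1.871 * 1.8682 = 96.505%
Step 2: C_now = 78.47 * 96.505/100 = 75.727 Ah
Step 3: E_pack = V * C_now = 351.7 * 75.727 = 26633 Wh
Step 4: range = E_pack / consumption = 26633 / 174.3 = 152.8 km

152.8 km


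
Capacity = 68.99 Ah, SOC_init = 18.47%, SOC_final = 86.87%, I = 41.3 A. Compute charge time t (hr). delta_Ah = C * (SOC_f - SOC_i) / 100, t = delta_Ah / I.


Step 1: dSOC = 86.87% - 18.47% = 68.4%
Step 2: delta_Ah = 68.99 * 68.4 / 100 = 47.189 Ah
Step 3: t = 47.189 / 41.3 = 1.143 hr

1.143 hr


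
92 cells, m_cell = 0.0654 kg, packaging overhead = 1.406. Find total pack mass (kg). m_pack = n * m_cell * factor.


Cell mass sum = 92 * 0.0654 = 6.0168 kg
With overhead 1.406: m_pack = 6.0168 * 1.406 = 8.460 kg

8.460 kg


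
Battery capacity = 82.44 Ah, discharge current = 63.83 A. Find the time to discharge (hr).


t = capacity / current = 82.44 / 63.83 = 1.292 hr

1.292 hr


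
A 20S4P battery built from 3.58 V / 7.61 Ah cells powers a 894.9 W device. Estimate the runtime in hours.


Step 1: E_pack = Ns * V_cell * Np * C_cell = 20 * 3.58 * 4 * 7.61 = 2179.5 Wh
Step 2: t = E_pack / P = 2179.5 / 894.9 = 2.435 hr

2.435 hr


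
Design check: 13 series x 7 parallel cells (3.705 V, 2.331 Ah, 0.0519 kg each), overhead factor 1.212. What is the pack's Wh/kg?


Step 1: V_pack = 13 * 3.705 = 48.165 V
Step 2: C_pack = 7 * 2.331 = 16.317 Ah
Step 3: E_pack = V_pack * C_pack = 48.165 * 16.317 = 785.91 Wh
Step 4: m_pack = 13 * 7 * 0.0519 * 1.212 = 5.7242 kg
Step 5: ED = E_pack / m_pack = 785.91 / 5.7242 = 137.3 Wh/kg

137.3 Wh/kg


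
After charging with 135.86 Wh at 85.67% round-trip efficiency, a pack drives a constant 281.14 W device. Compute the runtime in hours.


Step 1: E_discharge = eta/100 * E_charge = 85.67/100 * 135.86 = 116.39 Wh
Step 2: t = E_discharge / P = 116.39 / 281.14 = 0.4140 hr

0.4140 hr


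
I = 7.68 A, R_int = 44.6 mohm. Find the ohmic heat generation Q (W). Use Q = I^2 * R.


Convert: R = 44.6 mohm = 0.0446 ohm
Q = I^2 * R = 7.68^2 * 0.0446 = 2.631 W

2.631 W


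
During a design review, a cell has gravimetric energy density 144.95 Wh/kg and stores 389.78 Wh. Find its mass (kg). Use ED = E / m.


m = E / ED = 389.78 / 144.95 = 2.689 kg

2.689 kg


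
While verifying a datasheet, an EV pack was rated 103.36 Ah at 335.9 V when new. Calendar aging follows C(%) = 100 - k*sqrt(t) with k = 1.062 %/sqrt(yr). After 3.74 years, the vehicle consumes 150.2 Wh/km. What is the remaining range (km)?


Step 1: capacity retention = 100 - 1.062 * sqrt(3.74) = 100 - 1.062 * 1.9339 = 97.946%
Step 2: C_now = 103.36 * 97.946/100 = 101.24 Ah
Step 3: E_pack = V * C_now = 335.9 * 101.24 = 34007 Wh
Step 4: range = E_pack / consumption = 34007 / 150.2 = 226.4 km

226.4 km


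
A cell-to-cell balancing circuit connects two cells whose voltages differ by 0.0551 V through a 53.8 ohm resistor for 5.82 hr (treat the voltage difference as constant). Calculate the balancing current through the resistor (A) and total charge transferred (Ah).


I_bal = dV / R = 0.0551 / 53.8 = 0.0010242 A
Q = I_bal * t = 0.0010242 * 5.82 = 0.005961 Ah

I=0.0010242 A, Q=0.005961 Ah


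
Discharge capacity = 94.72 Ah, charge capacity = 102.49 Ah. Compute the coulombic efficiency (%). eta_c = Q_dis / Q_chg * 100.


Coulombic efficiency = 94.72/102.49 * 100% = 92.42%

92.42%


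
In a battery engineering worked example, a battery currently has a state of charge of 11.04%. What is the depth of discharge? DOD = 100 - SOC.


Complement of SOC: DOD = 100% - 11.04% = 88.96%

88.96%


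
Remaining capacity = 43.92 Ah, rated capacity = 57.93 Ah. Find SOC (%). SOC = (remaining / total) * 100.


SOC% = 43.92 / 57.93 * 100 = 75.82%

75.82%


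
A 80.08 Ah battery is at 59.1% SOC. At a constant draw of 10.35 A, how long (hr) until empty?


Step 1: remaining = SOC/100 * C_total = 59.1/100 * 80.08 = 47.327 Ah
Step 2: t = remaining / I = 47.327 / 10.35 = 4.573 hr

4.573 hr


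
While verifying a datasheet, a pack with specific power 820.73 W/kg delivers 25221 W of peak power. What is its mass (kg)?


m = P / SP = 25221 / 820.73 = 30.73 kg

30.73 kg


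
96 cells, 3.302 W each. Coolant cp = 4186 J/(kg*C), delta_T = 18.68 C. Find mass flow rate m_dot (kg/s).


Step 1: Total heat Q = 96 * 3.302 W = 316.99 W
Step 2: denom = cp * dT = 4186 * 18.68 = 78194
Step 3: m_dot = 316.99 / 78194 = 0.004054 kg/s

0.004054 kg/s


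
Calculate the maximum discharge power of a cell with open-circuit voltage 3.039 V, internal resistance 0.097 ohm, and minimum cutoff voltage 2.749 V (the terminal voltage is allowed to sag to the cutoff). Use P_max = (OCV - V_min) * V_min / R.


dV = OCV - V_min = 0.29 V (so I_max = dV / R)
P_max = dV * V_min / R = 0.29 * 2.749 / 0.097 = 8.219 W

8.219 W


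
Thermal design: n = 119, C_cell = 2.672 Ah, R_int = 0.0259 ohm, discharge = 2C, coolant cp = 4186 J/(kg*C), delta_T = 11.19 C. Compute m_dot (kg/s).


Step 1: I = 2 * 2.672 = 5.344 A
Step 2: Q_cell = I^2 * R = 5.344^2 * 0.0259 = 0.73966 W
Step 3: Q_total = 119 * 0.73966 = 88.02 W
Step 4: m_dot = Q_total / (cp * dT) = 88.02 / (4186 * 11.19) = 0.001879 kg/s

0.001879 kg/s


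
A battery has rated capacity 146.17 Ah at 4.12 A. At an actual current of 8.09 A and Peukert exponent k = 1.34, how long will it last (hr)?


t_rated = C / I_rated = 146.17 / 4.12 = 35.478 hr
(I_rated/I)^k = (0.50927)^1.34 = 0.40487
t = t_rated * (I_rated/I)^k = 35.478 * 0.40487 = 14.36 hr

14.36 hr


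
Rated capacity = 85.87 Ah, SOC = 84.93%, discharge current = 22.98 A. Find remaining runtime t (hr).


Step 1: remaining = SOC/100 * C_total = 84.93/100 * 85.87 = 72.929 Ah
Step 2: t = remaining / I = 72.929 / 22.98 = 3.174 hr

3.174 hr


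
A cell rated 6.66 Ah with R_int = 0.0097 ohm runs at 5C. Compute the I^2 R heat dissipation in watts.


Step 1: I = C_rate * capacity = 5 * 6.66 = 33.3 A
Step 2: Q = I^2 * R = 33.3^2 * 0.0097 = 1108.9 * 0.0097 = 10.76 W

10.76 W


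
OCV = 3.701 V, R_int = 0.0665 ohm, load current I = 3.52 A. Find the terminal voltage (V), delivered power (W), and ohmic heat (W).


Step 1: V_terminal = OCV - I*R = 3.701 - 3.52 * 0.0665 = 3.4669 V
Step 2: P_out = V_terminal * I = 3.4669 * 3.52 = 12.20 W
Step 3: Q = I^2 * R = 3.52^2 * 0.0665 = 0.8240 W

V=3.4669 V, P=12.20 W, Q=0.8240 W


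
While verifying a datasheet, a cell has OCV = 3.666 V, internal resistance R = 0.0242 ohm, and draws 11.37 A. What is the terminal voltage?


IR drop = 11.37 * 0.0242 = 0.27515 V
V = 3.666 - 0.27515 = 3.391 V

3.391 V


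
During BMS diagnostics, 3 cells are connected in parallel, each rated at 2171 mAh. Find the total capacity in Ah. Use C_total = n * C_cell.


Convert: C_cell = 2171 mAh = 2.171 Ah
C_total = 3 * 2.171 = 6.513 Ah

6.513 Ah


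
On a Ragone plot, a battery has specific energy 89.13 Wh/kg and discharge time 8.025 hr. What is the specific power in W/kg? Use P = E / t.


Specific power = 89.13 Wh/kg / 8.025 hr = 11.11 W/kg

11.11 W/kg


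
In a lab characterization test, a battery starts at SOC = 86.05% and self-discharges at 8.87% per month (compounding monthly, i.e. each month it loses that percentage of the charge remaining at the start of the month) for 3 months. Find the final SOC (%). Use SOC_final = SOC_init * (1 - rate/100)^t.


decay = (1 - 8.87/100)^3 = 0.75681
SOC_final = 86.05 * 0.75681 = 65.12%

65.12%


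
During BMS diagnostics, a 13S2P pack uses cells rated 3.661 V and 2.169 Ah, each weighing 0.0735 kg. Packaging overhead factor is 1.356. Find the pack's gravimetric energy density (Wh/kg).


Step 1: V_pack = 13 * 3.661 = 47.593 V
Step 2: C_pack = 2 * 2.169 = 4.338 Ah
Step 3: E_pack = V_pack * C_pack = 47.593 * 4.338 = 206.46 Wh
Step 4: m_pack = 13 * 2 * 0.0735 * 1.356 = 2.5913 kg
Step 5: ED = E_pack / m_pack = 206.46 / 2.5913 = 79.67 Wh/kg

79.67 Wh/kg


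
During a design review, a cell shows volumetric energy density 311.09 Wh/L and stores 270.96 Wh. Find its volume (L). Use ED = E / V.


V = E / ED = 270.96 / 311.09 = 0.8710 L

0.8710 L


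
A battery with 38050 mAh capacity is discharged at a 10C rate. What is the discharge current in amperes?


Convert: capacity = 38050 mAh = 38.05 Ah
I = C_rate * capacity = 10 * 38.05 = 380.5 A

380.5 A


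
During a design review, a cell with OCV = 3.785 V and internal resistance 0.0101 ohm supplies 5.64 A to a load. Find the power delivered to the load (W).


Step 1: V_terminal = OCV - I*R = 3.785 - 5.64 * 0.0101 = 3.728 V
Step 2: P_out = V_terminal * I = 3.728 * 5.64 = 21.03 W

21.03 W


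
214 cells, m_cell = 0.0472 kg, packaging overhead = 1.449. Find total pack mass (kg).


m_pack = n * m_cell * overhead = 214 * 0.0472 * 1.449 = 14.64 kg

14.64 kg


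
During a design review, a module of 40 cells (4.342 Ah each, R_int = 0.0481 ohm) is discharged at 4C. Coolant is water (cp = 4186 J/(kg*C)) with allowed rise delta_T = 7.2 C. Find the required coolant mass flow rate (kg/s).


Step 1: I = 4 * 4.342 = 17.368 A
Step 2: Q_cell = I^2 * R = 17.368^2 * 0.0481 = 14.509 W
Step 3: Q_total = 40 * 14.509 = 580.36 W
Step 4: m_dot = Q_total / (cp * dT) = 580.36 / (4186 * 7.2) = 0.01926 kg/s

0.01926 kg/s


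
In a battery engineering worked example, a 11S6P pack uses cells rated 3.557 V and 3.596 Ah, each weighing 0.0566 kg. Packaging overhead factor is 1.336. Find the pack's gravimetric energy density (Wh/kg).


Step 1: V_pack = 11 * 3.557 = 39.127 V
Step 2: C_pack = 6 * 3.596 = 21.576 Ah
Step 3: E_pack = V_pack * C_pack = 39.127 * 21.576 = 844.2 Wh
Step 4: m_pack = 11 * 6 * 0.0566 * 1.336 = 4.9908 kg
Step 5: ED = E_pack / m_pack = 844.2 / 4.9908 = 169.2 Wh/kg

169.2 Wh/kg


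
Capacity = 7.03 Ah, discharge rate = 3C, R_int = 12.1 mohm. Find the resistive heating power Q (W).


Convert: R = 12.1 mohm = 0.0121 ohm
Step 1: I = C_rate * capacity = 3 * 7.03 = 21.09 A
Step 2: Q = I^2 * R = 21.09^2 * 0.0121 = 444.79 * 0.0121 = 5.382 W

5.382 W


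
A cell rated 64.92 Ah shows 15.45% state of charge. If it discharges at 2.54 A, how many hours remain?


Step 1: remaining = SOC/100 * C_total = 15.45/100 * 64.92 = 10.03 Ah
Step 2: t = remaining / I = 10.03 / 2.54 = 3.949 hr

3.949 hr


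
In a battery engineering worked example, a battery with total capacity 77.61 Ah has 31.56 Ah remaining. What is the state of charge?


SOC = (remaining / total) * 100 = (31.56 / 77.61) * 100 = 40.66%

40.66%


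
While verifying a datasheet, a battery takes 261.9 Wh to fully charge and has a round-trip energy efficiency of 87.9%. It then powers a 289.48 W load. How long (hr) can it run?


Step 1: E_discharge = eta/100 * E_charge = 87.9/100 * 261.9 = 230.21 Wh
Step 2: t = E_discharge / P = 230.21 / 289.48 = 0.7953 hr

0.7953 hr


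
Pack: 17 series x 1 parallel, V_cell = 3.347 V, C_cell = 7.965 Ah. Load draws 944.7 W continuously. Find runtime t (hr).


Step 1: E_pack = Ns * V_cell * Np * C_cell = 17 * 3.347 * 1 * 7.965 = 453.2 Wh
Step 2: t = E_pack / P = 453.2 / 944.7 = 0.4797 hr

0.4797 hr


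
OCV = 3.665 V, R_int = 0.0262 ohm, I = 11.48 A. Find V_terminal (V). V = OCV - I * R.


IR drop = 11.48 * 0.0262 = 0.30078 V
V = 3.665 - 0.30078 = 3.364 V

3.364 V


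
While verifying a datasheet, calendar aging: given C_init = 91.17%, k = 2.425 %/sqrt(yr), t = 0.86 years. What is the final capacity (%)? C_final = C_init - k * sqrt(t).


sqrt(t) = sqrt(0.86) = 0.92736
C_final = 91.17 - 2.425 * 0.92736 = 88.92%

88.92%


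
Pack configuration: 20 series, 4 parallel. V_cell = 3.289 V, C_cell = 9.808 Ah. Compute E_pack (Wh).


V_pack = 20 * 3.289 = 65.78 V
C_pack = 4 * 9.808 = 39.232 Ah
E = V_pack * C_pack = 65.78 * 39.232 = 2581 Wh

2581 Wh


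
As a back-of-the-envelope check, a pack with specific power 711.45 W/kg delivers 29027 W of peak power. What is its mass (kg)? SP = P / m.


m = P / SP = 29027 / 711.45 = 40.80 kg

40.80 kg


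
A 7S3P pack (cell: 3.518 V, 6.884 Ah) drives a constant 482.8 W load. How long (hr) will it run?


Step 1: E_pack = Ns * V_cell * Np * C_cell = 7 * 3.518 * 3 * 6.884 = 508.58 Wh
Step 2: t = E_pack / P = 508.58 / 482.8 = 1.053 hr

1.053 hr


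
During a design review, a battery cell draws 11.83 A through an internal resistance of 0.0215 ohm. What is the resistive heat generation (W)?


Q = I^2 * R = 11.83^2 * 0.0215 = 3.009 W

3.009 W


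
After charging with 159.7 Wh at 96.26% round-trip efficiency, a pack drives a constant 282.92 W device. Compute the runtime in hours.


Step 1: E_discharge = eta/100 * E_charge = 96.26/100 * 159.7 = 153.73 Wh
Step 2: t = E_discharge / P = 153.73 / 282.92 = 0.5434 hr

0.5434 hr


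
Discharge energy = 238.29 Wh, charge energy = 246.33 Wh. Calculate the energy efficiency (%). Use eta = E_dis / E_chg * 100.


Round-trip efficiency = 238.29/246.33 * 100% = 96.74%

96.74%


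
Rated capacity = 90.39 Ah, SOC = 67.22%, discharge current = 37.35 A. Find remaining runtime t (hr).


Step 1: remaining = SOC/100 * C_total = 67.22/100 * 90.39 = 60.76 Ah
Step 2: t = remaining / I = 60.76 / 37.35 = 1.627 hr

1.627 hr


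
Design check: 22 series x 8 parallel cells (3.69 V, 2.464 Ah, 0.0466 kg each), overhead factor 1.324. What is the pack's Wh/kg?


Step 1: V_pack = 22 * 3.69 = 81.18 V
Step 2: C_pack = 8 * 2.464 = 19.712 Ah
Step 3: E_pack = V_pack * C_pack = 81.18 * 19.712 = 1600.2 Wh
Step 4: m_pack = 22 * 8 * 0.0466 * 1.324 = 10.859 kg
Step 5: ED = E_pack / m_pack = 1600.2 / 10.859 = 147.4 Wh/kg

147.4 Wh/kg


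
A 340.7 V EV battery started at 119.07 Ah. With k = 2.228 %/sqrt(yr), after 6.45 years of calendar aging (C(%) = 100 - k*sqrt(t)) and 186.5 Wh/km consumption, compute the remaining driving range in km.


Step 1: capacity retention = 100 - 2.228 * sqrt(6.45) = 100 - 2.228 * 2.5397 = 94.342%
Step 2: C_now = 119.07 * 94.342/100 = 112.33 Ah
Step 3: E_pack = V * C_now = 340.7 * 112.33 = 38271 Wh
Step 4: range = E_pack / consumption = 38271 / 186.5 = 205.2 km

205.2 km


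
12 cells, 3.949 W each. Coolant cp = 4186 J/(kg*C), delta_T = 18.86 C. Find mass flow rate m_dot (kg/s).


Q_total = 12 * 3.949 = 47.388 W
m_dot = Q_total / (cp * dT) = 47.388 / (4186 * 18.86) = 6.002e-04 kg/s

6.002e-04 kg/s


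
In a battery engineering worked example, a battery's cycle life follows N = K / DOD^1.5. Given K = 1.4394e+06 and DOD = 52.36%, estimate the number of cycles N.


Step 1: DOD^1.5 = 52.36^1.5 = 378.88
Step 2: N = 1.4394e+06 / 378.88 = 3799 cycles

3799 cycles


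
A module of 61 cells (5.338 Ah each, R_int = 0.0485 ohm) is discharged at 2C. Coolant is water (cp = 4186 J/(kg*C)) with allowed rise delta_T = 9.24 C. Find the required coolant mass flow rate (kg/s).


Step 1: I = 2 * 5.338 = 10.676 A
Step 2: Q_cell = I^2 * R = 10.676^2 * 0.0485 = 5.5279 W
Step 3: Q_total = 61 * 5.5279 = 337.2 W
Step 4: m_dot = Q_total / (cp * dT) = 337.2 / (4186 * 9.24) = 0.008718 kg/s

0.008718 kg/s


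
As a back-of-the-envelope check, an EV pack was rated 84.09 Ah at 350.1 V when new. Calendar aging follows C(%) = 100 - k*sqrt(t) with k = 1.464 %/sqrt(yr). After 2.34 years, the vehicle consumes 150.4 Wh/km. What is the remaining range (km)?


Step 1: capacity retention = 100 - 1.464 * sqrt(2.34) = 100 - 1.464 * 1.5297 = 97.761%
Step 2: C_now = 84.09 * 97.761/100 = 82.207 Ah
Step 3: E_pack = V * C_now = 350.1 * 82.207 = 28781 Wh
Step 4: range = E_pack / consumption = 28781 / 150.4 = 191.4 km

191.4 km


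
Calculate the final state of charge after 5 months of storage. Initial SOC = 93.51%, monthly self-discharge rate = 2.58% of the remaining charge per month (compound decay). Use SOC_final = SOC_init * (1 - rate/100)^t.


decay = (1 - 2.58/100)^5 = 0.87749
SOC_final = 93.51 * 0.87749 = 82.05%

82.05%


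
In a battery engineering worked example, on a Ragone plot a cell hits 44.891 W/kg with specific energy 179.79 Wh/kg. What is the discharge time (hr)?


t = E / P = 179.79 / 44.891 = 4.005 hr

4.005 hr


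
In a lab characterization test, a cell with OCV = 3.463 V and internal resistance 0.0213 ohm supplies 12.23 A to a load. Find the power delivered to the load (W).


Step 1: V_terminal = OCV - I*R = 3.463 - 12.23 * 0.0213 = 3.2025 V
Step 2: P_out = V_terminal * I = 3.2025 * 12.23 = 39.17 W

39.17 W


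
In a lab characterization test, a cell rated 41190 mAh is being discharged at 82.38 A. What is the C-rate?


Convert: capacity = 41190 mAh = 41.19 Ah
Rearranging: C_rate = 82.38 / 41.19 = 2C

2C


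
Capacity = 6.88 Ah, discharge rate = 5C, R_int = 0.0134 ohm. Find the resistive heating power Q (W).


Step 1: I = C_rate * capacity = 5 * 6.88 = 34.4 A
Step 2: Q = I^2 * R = 34.4^2 * 0.0134 = 1183.4 * 0.0134 = 15.86 W

15.86 W


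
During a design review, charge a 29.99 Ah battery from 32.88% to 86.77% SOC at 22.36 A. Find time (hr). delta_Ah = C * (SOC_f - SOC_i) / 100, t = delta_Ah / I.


delta_Ah = 29.99 * (86.77 - 32.88) / 100 = 16.162 Ah
t = delta_Ah / I = 16.162 / 22.36 = 0.7228 hr

0.7228 hr


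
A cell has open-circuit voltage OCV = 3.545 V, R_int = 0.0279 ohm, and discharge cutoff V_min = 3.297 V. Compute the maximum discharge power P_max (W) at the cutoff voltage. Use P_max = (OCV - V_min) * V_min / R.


dV = OCV - V_min = 0.248 V (so I_max = dV / R)
P_max = dV * V_min / R = 0.248 * 3.297 / 0.0279 = 29.31 W

29.31 W


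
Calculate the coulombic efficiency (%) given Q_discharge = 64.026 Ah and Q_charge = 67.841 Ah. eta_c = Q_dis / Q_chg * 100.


eta_c = Q_dis / Q_chg * 100 = 64.026 / 67.841 * 100 = 94.38%

94.38%


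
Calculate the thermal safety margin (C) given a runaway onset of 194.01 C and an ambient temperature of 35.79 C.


margin = T_onset - T_ambient = 194.01 - 35.79 = 158.22 C

158.22 C


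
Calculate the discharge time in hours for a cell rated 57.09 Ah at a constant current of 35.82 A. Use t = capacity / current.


t = capacity / current = 57.09 / 35.82 = 1.594 hr

1.594 hr


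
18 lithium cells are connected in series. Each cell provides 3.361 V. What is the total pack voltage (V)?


With 18 cells in series at 3.361 V each, V_pack = 60.498 V

60.498 V
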